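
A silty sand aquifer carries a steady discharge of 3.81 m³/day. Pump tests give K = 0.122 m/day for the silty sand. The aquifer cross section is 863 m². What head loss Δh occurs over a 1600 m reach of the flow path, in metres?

From Q = K·A·i, i = Q / (K·A) = 3.81 / (0.1220 × 863.0) = 0.03619.
Head loss Δh = i · L = 0.03619 × 1600 = 57.90 m.

57.9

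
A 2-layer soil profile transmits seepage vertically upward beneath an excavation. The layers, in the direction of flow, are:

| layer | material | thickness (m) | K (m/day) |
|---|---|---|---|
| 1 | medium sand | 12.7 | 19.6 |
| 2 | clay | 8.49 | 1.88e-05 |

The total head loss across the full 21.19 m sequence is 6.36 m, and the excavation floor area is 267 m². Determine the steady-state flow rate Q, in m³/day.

0.00376

Flow is perpendicular to layering, so the layers act in series and the equivalent K is the thickness-weighted harmonic mean.
Total thickness L = 12.7 + 8.49 = 21.19 m.
Σ(b_i/K_i) = 12.7/19.6 + 8.49/1.88e-05 = 4.516e+05 d.
K_eq = L / Σ(b_i/K_i) = 21.19 / 4.516e+05 = 4.692e-05 m/day.
Q = K_eq · A · (Δh/L) = 4.692e-05 × 267 × (6.36/21.19) = 0.003760 m³/day.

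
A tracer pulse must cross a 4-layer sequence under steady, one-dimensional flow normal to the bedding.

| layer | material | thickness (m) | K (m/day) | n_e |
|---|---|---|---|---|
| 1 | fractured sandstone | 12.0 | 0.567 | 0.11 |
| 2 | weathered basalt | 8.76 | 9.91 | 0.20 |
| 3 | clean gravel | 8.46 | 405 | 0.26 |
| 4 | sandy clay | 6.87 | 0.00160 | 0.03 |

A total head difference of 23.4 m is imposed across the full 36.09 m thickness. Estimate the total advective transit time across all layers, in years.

2.77

With flow normal to the layers, continuity requires the same specific discharge q through every layer.
Σ(b_i/K_i) = 12.0/0.567 + 8.76/9.91 + 8.46/405 + 6.87/0.00160 = 4316 d.
q = Δh / Σ(b_i/K_i) = 23.4 / 4316 = 0.005422 m/day.
In each layer the seepage velocity is v_i = q/n_i, so the layer transit time is t_i = b_i·n_i / q:
  layer 1 (fractured sandstone): t_1 = 12.0 × 0.11 / 0.005422 = 243.5 d
  layer 2 (weathered basalt): t_2 = 8.76 × 0.20 / 0.005422 = 323.1 d
  layer 3 (clean gravel): t_3 = 8.46 × 0.26 / 0.005422 = 405.7 d
  layer 4 (sandy clay): t_4 = 6.87 × 0.03 / 0.005422 = 38.01 d
Total t = Σ t_i = 1010 days = 2.766 years.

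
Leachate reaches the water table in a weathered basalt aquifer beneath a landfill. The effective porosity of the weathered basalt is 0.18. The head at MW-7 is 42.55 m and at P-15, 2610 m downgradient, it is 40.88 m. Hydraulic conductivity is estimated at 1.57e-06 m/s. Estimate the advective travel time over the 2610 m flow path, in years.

14800

Convert K: 1.57e-06 m/s × 86400 = 0.1356 m/day.
Hydraulic gradient i = (42.55 − 40.88) / 2610 = 1.67 / 2610 = 0.0006398.
Darcy flux q = K · i = 0.1356 × 0.0006398 = 8.679e-05 m/day.
Seepage velocity v = q / n_e = 8.679e-05 / 0.18 = 0.0004822 m/day.
Travel time t = L / v = 2610 / 0.0004822 = 5.413e+06 days = 14819 years.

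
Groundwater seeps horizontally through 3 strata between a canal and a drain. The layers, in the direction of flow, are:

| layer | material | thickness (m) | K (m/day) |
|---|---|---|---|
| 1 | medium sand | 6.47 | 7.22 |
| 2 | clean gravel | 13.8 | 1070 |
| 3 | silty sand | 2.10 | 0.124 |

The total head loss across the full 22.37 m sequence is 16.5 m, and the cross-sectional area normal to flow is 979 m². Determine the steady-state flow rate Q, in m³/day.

Flow is perpendicular to layering, so the layers act in series and the equivalent K is the thickness-weighted harmonic mean.
Total thickness L = 6.47 + 13.8 + 2.10 = 22.37 m.
Σ(b_i/K_i) = 6.47/7.22 + 13.8/1070 + 2.10/0.124 = 17.84 d.
K_eq = L / Σ(b_i/K_i) = 22.37 / 17.84 = 1.254 m/day.
Q = K_eq · A · (Δh/L) = 1.254 × 979 × (16.5/22.37) = 905.2 m³/day.

905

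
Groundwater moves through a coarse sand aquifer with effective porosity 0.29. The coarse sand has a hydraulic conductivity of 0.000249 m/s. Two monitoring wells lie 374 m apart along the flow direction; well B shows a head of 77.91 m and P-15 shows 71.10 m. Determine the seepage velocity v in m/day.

1.35

Convert K: 0.000249 m/s × 86400 = 21.51 m/day.
Hydraulic gradient i = (77.91 − 71.10) / 374 = 6.81 / 374 = 0.01821.
Darcy flux q = K · i = 21.51 × 0.01821 = 0.3917 m/day.
Seepage velocity v = q / n_e = 0.3917 / 0.29 = 1.351 m/day.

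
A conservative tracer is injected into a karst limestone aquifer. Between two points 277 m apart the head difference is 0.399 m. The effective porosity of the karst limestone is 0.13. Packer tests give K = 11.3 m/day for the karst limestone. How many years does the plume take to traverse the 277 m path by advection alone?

Hydraulic gradient i = Δh / L = 0.399 / 277 = 0.001440.
Darcy flux q = K · i = 11.30 × 0.001440 = 0.01628 m/day.
Seepage velocity v = q / n_e = 0.01628 / 0.13 = 0.1252 m/day.
Travel time t = L / v = 277 / 0.1252 = 2212 days = 6.057 years.

6.06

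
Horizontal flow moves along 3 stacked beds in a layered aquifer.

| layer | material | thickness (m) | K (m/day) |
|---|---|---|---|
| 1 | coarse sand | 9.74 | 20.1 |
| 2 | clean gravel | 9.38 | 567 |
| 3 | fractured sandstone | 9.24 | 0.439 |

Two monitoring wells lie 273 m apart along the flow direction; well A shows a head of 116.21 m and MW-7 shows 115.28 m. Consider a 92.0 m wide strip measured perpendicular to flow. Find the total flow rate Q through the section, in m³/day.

1730

Flow is parallel to layering, so each bed carries its own Darcy discharge and the transmissivities add.
Σ(K_i·b_i) = 20.1×9.74 + 567×9.38 + 0.439×9.24 = 5518 m²/day.
Hydraulic gradient i = (116.21 − 115.28) / 273 = 0.93 / 273 = 0.003407.
Q = Σ(K_i·b_i) · W · i = 5518 × 92.0 × 0.003407 = 1729 m³/day.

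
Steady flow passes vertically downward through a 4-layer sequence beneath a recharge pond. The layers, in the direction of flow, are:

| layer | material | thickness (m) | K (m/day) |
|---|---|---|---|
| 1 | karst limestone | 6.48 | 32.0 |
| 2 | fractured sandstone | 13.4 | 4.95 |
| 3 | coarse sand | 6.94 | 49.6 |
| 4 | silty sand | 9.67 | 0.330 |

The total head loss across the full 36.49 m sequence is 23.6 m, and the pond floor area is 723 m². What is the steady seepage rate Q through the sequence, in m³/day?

527

Flow is perpendicular to layering, so the layers act in series and the equivalent K is the thickness-weighted harmonic mean.
Total thickness L = 6.48 + 13.4 + 6.94 + 9.67 = 36.49 m.
Σ(b_i/K_i) = 6.48/32.0 + 13.4/4.95 + 6.94/49.6 + 9.67/0.330 = 32.35 d.
K_eq = L / Σ(b_i/K_i) = 36.49 / 32.35 = 1.128 m/day.
Q = K_eq · A · (Δh/L) = 1.128 × 723 × (23.6/36.49) = 527.4 m³/day.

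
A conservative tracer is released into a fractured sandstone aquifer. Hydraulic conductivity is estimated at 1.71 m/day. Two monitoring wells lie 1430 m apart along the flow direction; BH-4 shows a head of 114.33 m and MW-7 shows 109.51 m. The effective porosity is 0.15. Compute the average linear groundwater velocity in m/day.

Hydraulic gradient i = (114.33 − 109.51) / 1430 = 4.82 / 1430 = 0.003371.
Darcy flux q = K · i = 1.710 × 0.003371 = 0.005764 m/day.
Seepage velocity v = q / n_e = 0.005764 / 0.15 = 0.03843 m/day.

0.0384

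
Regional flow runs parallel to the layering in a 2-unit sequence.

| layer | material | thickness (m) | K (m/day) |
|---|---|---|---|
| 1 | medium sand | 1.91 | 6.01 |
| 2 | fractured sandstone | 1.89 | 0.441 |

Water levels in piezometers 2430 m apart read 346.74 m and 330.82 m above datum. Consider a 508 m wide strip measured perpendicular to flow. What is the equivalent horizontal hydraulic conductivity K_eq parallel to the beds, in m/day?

3.24

Flow is parallel to layering, so each bed carries its own Darcy discharge and the transmissivities add.
Σ(K_i·b_i) = 6.01×1.91 + 0.441×1.89 = 12.31 m²/day.
Total thickness b = 3.800 m, so K_eq = Σ(K_i·b_i)/b = 3.240 m/day.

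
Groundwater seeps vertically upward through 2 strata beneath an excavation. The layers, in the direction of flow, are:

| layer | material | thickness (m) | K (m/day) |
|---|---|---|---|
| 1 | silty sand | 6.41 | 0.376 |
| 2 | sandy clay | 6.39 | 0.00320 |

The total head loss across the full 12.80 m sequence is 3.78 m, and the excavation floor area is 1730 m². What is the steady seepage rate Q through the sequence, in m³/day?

3.25

Flow is perpendicular to layering, so the layers act in series and the equivalent K is the thickness-weighted harmonic mean.
Total thickness L = 6.41 + 6.39 = 12.80 m.
Σ(b_i/K_i) = 6.41/0.376 + 6.39/0.00320 = 2014 d.
K_eq = L / Σ(b_i/K_i) = 12.80 / 2014 = 0.006356 m/day.
Q = K_eq · A · (Δh/L) = 0.006356 × 1730 × (3.78/12.80) = 3.247 m³/day.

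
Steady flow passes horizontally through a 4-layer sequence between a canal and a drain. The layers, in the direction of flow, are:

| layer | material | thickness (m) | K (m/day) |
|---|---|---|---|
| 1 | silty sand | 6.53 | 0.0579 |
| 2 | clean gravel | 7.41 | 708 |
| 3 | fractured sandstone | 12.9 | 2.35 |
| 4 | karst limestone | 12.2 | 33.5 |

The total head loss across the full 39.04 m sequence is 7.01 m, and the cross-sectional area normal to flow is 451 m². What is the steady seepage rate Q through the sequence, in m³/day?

26.6

Flow is perpendicular to layering, so the layers act in series and the equivalent K is the thickness-weighted harmonic mean.
Total thickness L = 6.53 + 7.41 + 12.9 + 12.2 = 39.04 m.
Σ(b_i/K_i) = 6.53/0.0579 + 7.41/708 + 12.9/2.35 + 12.2/33.5 = 118.6 d.
K_eq = L / Σ(b_i/K_i) = 39.04 / 118.6 = 0.3290 m/day.
Q = K_eq · A · (Δh/L) = 0.3290 × 451 × (7.01/39.04) = 26.65 m³/day.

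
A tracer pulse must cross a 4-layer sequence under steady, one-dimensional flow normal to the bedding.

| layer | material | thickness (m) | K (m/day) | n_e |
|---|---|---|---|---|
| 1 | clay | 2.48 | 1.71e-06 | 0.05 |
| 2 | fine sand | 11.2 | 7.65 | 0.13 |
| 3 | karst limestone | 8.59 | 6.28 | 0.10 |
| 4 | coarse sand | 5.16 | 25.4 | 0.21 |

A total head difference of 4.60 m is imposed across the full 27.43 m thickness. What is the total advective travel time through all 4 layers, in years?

With flow normal to the layers, continuity requires the same specific discharge q through every layer.
Σ(b_i/K_i) = 2.48/1.71e-06 + 11.2/7.65 + 8.59/6.28 + 5.16/25.4 = 1.450e+06 d.
q = Δh / Σ(b_i/K_i) = 4.60 / 1.450e+06 = 3.172e-06 m/day.
In each layer the seepage velocity is v_i = q/n_i, so the layer transit time is t_i = b_i·n_i / q:
  layer 1 (clay): t_1 = 2.48 × 0.05 / 3.172e-06 = 39095 d
  layer 2 (fine sand): t_2 = 11.2 × 0.13 / 3.172e-06 = 4.591e+05 d
  layer 3 (karst limestone): t_3 = 8.59 × 0.10 / 3.172e-06 = 2.708e+05 d
  layer 4 (coarse sand): t_4 = 5.16 × 0.21 / 3.172e-06 = 3.416e+05 d
Total t = Σ t_i = 1.111e+06 days = 3041 years.

3040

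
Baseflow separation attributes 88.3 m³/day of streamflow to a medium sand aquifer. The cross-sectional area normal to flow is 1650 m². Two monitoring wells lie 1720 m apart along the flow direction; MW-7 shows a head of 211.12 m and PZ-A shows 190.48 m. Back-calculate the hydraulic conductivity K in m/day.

4.46

Hydraulic gradient i = (211.12 − 190.48) / 1720 = 20.64 / 1720 = 0.01200.
From Q = K·A·i, K = Q / (A·i) = 88.3 / (1650 × 0.01200) = 4.460 m/day.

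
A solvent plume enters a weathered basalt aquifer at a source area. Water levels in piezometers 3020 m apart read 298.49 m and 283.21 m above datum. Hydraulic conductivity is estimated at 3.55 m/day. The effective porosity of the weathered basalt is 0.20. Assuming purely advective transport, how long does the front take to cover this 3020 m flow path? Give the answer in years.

Hydraulic gradient i = (298.49 − 283.21) / 3020 = 15.28 / 3020 = 0.005060.
Darcy flux q = K · i = 3.550 × 0.005060 = 0.01796 m/day.
Seepage velocity v = q / n_e = 0.01796 / 0.20 = 0.08981 m/day.
Travel time t = L / v = 3020 / 0.08981 = 33627 days = 92.07 years.

92.1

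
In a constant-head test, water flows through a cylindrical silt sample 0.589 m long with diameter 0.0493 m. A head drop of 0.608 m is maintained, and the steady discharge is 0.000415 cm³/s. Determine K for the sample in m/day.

Cross-sectional area A = π·(d/2)² = π × (0.0493/2)² = 0.001909 m².
Convert discharge: 0.000415 cm³/s = 4.150e-10 m³/s.
Darcy's law rearranged: K = Q·L / (A·Δh) = 4.150e-10 × 0.589 / (0.001909 × 0.608) = 2.106e-07 m/s = 0.01820 m/day.

0.0182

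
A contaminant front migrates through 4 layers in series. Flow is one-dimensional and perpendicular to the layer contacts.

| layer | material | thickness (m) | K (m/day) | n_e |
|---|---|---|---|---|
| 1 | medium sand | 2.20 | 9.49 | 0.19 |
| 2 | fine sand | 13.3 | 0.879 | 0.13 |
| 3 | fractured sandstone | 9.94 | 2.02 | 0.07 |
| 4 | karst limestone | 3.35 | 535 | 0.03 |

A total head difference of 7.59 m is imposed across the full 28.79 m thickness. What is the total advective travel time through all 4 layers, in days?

7.87

With flow normal to the layers, continuity requires the same specific discharge q through every layer.
Σ(b_i/K_i) = 2.20/9.49 + 13.3/0.879 + 9.94/2.02 + 3.35/535 = 20.29 d.
q = Δh / Σ(b_i/K_i) = 7.59 / 20.29 = 0.3741 m/day.
In each layer the seepage velocity is v_i = q/n_i, so the layer transit time is t_i = b_i·n_i / q:
  layer 1 (medium sand): t_1 = 2.20 × 0.19 / 0.3741 = 1.117 d
  layer 2 (fine sand): t_2 = 13.3 × 0.13 / 0.3741 = 4.622 d
  layer 3 (fractured sandstone): t_3 = 9.94 × 0.07 / 0.3741 = 1.860 d
  layer 4 (karst limestone): t_4 = 3.35 × 0.03 / 0.3741 = 0.2687 d
Total t = Σ t_i = 7.868 days.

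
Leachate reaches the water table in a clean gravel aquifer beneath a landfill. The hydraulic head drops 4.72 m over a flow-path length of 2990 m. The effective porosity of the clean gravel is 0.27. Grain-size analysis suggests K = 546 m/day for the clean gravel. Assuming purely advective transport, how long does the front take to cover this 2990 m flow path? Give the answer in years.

Hydraulic gradient i = Δh / L = 4.72 / 2990 = 0.001579.
Darcy flux q = K · i = 546.0 × 0.001579 = 0.8619 m/day.
Seepage velocity v = q / n_e = 0.8619 / 0.27 = 3.192 m/day.
Travel time t = L / v = 2990 / 3.192 = 936.6 days = 2.564 years.

2.56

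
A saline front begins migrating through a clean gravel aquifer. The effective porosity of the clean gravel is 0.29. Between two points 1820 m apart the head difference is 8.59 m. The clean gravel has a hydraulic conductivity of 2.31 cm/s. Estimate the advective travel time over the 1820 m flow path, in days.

56.0

Convert K: 2.31 cm/s × 864 = 1996 m/day.
Hydraulic gradient i = Δh / L = 8.59 / 1820 = 0.004720.
Darcy flux q = K · i = 1996 × 0.004720 = 9.420 m/day.
Seepage velocity v = q / n_e = 9.420 / 0.29 = 32.48 m/day.
Travel time t = L / v = 1820 / 32.48 = 56.03 days.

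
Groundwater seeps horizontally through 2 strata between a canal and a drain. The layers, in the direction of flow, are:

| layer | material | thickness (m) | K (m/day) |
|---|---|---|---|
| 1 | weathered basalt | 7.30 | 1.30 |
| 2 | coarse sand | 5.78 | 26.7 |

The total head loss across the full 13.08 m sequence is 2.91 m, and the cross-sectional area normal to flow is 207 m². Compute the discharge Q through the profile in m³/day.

Flow is perpendicular to layering, so the layers act in series and the equivalent K is the thickness-weighted harmonic mean.
Total thickness L = 7.30 + 5.78 = 13.08 m.
Σ(b_i/K_i) = 7.30/1.30 + 5.78/26.7 = 5.832 d.
K_eq = L / Σ(b_i/K_i) = 13.08 / 5.832 = 2.243 m/day.
Q = K_eq · A · (Δh/L) = 2.243 × 207 × (2.91/13.08) = 103.3 m³/day.

103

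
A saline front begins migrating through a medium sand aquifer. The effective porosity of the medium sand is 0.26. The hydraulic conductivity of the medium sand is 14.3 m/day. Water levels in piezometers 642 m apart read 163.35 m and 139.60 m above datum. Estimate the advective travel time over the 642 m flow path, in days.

Hydraulic gradient i = (163.35 − 139.60) / 642 = 23.75 / 642 = 0.03699.
Darcy flux q = K · i = 14.30 × 0.03699 = 0.5290 m/day.
Seepage velocity v = q / n_e = 0.5290 / 0.26 = 2.035 m/day.
Travel time t = L / v = 642 / 2.035 = 315.5 days.

316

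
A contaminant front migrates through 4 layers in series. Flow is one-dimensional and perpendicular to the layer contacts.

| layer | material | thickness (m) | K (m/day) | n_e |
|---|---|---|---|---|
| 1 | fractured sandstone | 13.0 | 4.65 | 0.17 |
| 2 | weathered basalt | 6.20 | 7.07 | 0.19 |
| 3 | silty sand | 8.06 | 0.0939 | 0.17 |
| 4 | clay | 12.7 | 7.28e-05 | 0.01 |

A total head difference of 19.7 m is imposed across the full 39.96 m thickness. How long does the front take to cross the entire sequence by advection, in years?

119

With flow normal to the layers, continuity requires the same specific discharge q through every layer.
Σ(b_i/K_i) = 13.0/4.65 + 6.20/7.07 + 8.06/0.0939 + 12.7/7.28e-05 = 1.745e+05 d.
q = Δh / Σ(b_i/K_i) = 19.7 / 1.745e+05 = 0.0001129 m/day.
In each layer the seepage velocity is v_i = q/n_i, so the layer transit time is t_i = b_i·n_i / q:
  layer 1 (fractured sandstone): t_1 = 13.0 × 0.17 / 0.0001129 = 19580 d
  layer 2 (weathered basalt): t_2 = 6.20 × 0.19 / 0.0001129 = 10437 d
  layer 3 (silty sand): t_3 = 8.06 × 0.17 / 0.0001129 = 12140 d
  layer 4 (clay): t_4 = 12.7 × 0.01 / 0.0001129 = 1125 d
Total t = Σ t_i = 43282 days = 118.5 years.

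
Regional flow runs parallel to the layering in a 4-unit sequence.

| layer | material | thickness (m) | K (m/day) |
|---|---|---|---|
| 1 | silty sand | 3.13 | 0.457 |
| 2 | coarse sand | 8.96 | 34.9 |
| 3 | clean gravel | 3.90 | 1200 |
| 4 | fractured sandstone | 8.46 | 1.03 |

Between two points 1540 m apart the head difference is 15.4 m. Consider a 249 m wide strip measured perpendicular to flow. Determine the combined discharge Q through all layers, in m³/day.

12500

Flow is parallel to layering, so each bed carries its own Darcy discharge and the transmissivities add.
Σ(K_i·b_i) = 0.457×3.13 + 34.9×8.96 + 1200×3.90 + 1.03×8.46 = 5003 m²/day.
Hydraulic gradient i = Δh / L = 15.4 / 1540 = 0.01000.
Q = Σ(K_i·b_i) · W · i = 5003 × 249 × 0.01000 = 12457 m³/day.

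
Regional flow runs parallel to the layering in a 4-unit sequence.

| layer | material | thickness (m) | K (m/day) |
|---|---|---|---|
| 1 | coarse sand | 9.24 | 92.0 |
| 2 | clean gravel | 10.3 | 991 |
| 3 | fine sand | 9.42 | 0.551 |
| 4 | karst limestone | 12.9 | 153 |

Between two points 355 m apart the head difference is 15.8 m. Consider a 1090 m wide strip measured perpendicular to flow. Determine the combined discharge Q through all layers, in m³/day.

Flow is parallel to layering, so each bed carries its own Darcy discharge and the transmissivities add.
Σ(K_i·b_i) = 92.0×9.24 + 991×10.3 + 0.551×9.42 + 153×12.9 = 13036 m²/day.
Hydraulic gradient i = Δh / L = 15.8 / 355 = 0.04451.
Q = Σ(K_i·b_i) · W · i = 13036 × 1090 × 0.04451 = 6.324e+05 m³/day.

632000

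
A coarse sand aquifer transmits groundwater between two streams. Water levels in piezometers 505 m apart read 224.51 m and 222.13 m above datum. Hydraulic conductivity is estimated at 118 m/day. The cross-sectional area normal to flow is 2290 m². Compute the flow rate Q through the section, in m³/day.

1270

Hydraulic gradient i = (224.51 − 222.13) / 505 = 2.38 / 505 = 0.004713.
Darcy's law: Q = K · A · i = 118.0 × 2290 × 0.004713 = 1274 m³/day.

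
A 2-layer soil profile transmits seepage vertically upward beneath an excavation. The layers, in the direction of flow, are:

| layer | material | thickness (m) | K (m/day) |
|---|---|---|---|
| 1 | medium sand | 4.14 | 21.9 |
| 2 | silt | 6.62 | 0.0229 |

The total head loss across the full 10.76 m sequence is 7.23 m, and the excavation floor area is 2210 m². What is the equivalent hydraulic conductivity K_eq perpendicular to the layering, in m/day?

0.0372

Flow is perpendicular to layering, so the layers act in series and the equivalent K is the thickness-weighted harmonic mean.
Total thickness L = 4.14 + 6.62 = 10.76 m.
Σ(b_i/K_i) = 4.14/21.9 + 6.62/0.0229 = 289.3 d.
K_eq = L / Σ(b_i/K_i) = 10.76 / 289.3 = 0.03720 m/day.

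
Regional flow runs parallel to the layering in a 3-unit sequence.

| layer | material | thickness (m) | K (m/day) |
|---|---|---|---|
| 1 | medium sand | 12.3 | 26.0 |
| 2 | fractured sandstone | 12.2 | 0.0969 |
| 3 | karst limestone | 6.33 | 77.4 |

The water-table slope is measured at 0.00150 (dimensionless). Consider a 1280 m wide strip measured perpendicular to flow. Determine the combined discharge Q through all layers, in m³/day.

1560

Flow is parallel to layering, so each bed carries its own Darcy discharge and the transmissivities add.
Σ(K_i·b_i) = 26.0×12.3 + 0.0969×12.2 + 77.4×6.33 = 810.9 m²/day.
Hydraulic gradient i = 0.00150.
Q = Σ(K_i·b_i) · W · i = 810.9 × 1280 × 0.001500 = 1557 m³/day.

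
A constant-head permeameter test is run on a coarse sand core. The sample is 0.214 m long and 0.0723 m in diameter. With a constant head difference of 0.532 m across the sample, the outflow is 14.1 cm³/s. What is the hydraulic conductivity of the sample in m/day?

119

Cross-sectional area A = π·(d/2)² = π × (0.0723/2)² = 0.004106 m².
Convert discharge: 14.1 cm³/s = 1.410e-05 m³/s.
Darcy's law rearranged: K = Q·L / (A·Δh) = 1.410e-05 × 0.214 / (0.004106 × 0.532) = 0.001382 m/s = 119.4 m/day.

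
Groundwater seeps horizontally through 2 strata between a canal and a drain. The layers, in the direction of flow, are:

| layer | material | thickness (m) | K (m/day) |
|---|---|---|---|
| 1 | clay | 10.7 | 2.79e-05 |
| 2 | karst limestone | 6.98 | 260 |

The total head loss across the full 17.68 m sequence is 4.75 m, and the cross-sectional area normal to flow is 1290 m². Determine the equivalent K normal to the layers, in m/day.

4.61e-05

Flow is perpendicular to layering, so the layers act in series and the equivalent K is the thickness-weighted harmonic mean.
Total thickness L = 10.7 + 6.98 = 17.68 m.
Σ(b_i/K_i) = 10.7/2.79e-05 + 6.98/260 = 3.835e+05 d.
K_eq = L / Σ(b_i/K_i) = 17.68 / 3.835e+05 = 4.610e-05 m/day.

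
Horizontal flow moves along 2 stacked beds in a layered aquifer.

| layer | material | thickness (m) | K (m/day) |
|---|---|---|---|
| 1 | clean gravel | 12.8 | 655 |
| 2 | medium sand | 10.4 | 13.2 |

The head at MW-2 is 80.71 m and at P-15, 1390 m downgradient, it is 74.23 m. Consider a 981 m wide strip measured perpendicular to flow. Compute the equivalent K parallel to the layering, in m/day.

Flow is parallel to layering, so each bed carries its own Darcy discharge and the transmissivities add.
Σ(K_i·b_i) = 655×12.8 + 13.2×10.4 = 8521 m²/day.
Total thickness b = 23.20 m, so K_eq = Σ(K_i·b_i)/b = 367.3 m/day.

367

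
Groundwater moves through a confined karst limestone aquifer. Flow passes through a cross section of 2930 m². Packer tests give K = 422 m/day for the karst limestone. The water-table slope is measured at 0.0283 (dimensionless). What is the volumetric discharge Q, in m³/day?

Hydraulic gradient i = 0.0283.
Darcy's law: Q = K · A · i = 422.0 × 2930 × 0.02830 = 34992 m³/day.

35000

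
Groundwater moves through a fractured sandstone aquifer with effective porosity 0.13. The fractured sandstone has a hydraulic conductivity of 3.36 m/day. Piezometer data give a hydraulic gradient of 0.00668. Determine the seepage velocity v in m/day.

Hydraulic gradient i = 0.00668.
Darcy flux q = K · i = 3.360 × 0.006680 = 0.02244 m/day.
Seepage velocity v = q / n_e = 0.02244 / 0.13 = 0.1727 m/day.

0.173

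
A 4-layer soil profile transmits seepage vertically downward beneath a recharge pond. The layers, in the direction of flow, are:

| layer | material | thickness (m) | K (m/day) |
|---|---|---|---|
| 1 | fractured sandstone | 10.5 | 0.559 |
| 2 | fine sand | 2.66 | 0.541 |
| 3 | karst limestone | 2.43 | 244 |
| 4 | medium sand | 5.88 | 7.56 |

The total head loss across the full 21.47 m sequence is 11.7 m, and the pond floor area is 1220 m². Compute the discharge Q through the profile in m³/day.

Flow is perpendicular to layering, so the layers act in series and the equivalent K is the thickness-weighted harmonic mean.
Total thickness L = 10.5 + 2.66 + 2.43 + 5.88 = 21.47 m.
Σ(b_i/K_i) = 10.5/0.559 + 2.66/0.541 + 2.43/244 + 5.88/7.56 = 24.49 d.
K_eq = L / Σ(b_i/K_i) = 21.47 / 24.49 = 0.8768 m/day.
Q = K_eq · A · (Δh/L) = 0.8768 × 1220 × (11.7/21.47) = 582.9 m³/day.

583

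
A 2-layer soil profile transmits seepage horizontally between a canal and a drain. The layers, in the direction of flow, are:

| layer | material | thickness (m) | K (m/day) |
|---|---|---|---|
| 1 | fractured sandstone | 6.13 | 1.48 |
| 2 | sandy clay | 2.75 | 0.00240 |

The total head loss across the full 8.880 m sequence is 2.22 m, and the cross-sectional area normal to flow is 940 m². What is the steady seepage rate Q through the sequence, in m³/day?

1.81

Flow is perpendicular to layering, so the layers act in series and the equivalent K is the thickness-weighted harmonic mean.
Total thickness L = 6.13 + 2.75 = 8.880 m.
Σ(b_i/K_i) = 6.13/1.48 + 2.75/0.00240 = 1150 d.
K_eq = L / Σ(b_i/K_i) = 8.880 / 1150 = 0.007722 m/day.
Q = K_eq · A · (Δh/L) = 0.007722 × 940 × (2.22/8.880) = 1.815 m³/day.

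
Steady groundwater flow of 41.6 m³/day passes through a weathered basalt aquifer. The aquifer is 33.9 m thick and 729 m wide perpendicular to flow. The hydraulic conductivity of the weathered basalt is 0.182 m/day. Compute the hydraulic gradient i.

Cross-sectional area A = 729 × 33.9 = 24713 m².
From Q = K·A·i, i = Q / (K·A) = 41.6 / (0.1820 × 24713) = 0.009249.

0.00925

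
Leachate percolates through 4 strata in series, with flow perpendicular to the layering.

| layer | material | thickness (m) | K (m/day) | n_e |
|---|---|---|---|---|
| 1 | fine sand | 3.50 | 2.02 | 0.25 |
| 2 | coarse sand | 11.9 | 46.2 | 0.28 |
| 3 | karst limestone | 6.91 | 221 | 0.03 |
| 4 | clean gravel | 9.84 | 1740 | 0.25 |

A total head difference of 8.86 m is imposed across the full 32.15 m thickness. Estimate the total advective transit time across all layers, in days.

1.57

With flow normal to the layers, continuity requires the same specific discharge q through every layer.
Σ(b_i/K_i) = 3.50/2.02 + 11.9/46.2 + 6.91/221 + 9.84/1740 = 2.027 d.
q = Δh / Σ(b_i/K_i) = 8.86 / 2.027 = 4.371 m/day.
In each layer the seepage velocity is v_i = q/n_i, so the layer transit time is t_i = b_i·n_i / q:
  layer 1 (fine sand): t_1 = 3.50 × 0.25 / 4.371 = 0.2002 d
  layer 2 (coarse sand): t_2 = 11.9 × 0.28 / 4.371 = 0.7624 d
  layer 3 (karst limestone): t_3 = 6.91 × 0.03 / 4.371 = 0.04743 d
  layer 4 (clean gravel): t_4 = 9.84 × 0.25 / 4.371 = 0.5628 d
Total t = Σ t_i = 1.573 days.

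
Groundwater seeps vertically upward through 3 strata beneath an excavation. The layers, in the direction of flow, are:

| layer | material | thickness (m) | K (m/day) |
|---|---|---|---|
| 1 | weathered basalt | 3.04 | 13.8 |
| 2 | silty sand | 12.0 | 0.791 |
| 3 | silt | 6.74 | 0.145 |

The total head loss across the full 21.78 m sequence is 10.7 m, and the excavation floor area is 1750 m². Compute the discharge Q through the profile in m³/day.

303

Flow is perpendicular to layering, so the layers act in series and the equivalent K is the thickness-weighted harmonic mean.
Total thickness L = 3.04 + 12.0 + 6.74 = 21.78 m.
Σ(b_i/K_i) = 3.04/13.8 + 12.0/0.791 + 6.74/0.145 = 61.87 d.
K_eq = L / Σ(b_i/K_i) = 21.78 / 61.87 = 0.3520 m/day.
Q = K_eq · A · (Δh/L) = 0.3520 × 1750 × (10.7/21.78) = 302.6 m³/day.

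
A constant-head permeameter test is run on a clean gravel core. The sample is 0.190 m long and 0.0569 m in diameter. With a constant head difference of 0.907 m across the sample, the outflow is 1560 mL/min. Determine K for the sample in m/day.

Cross-sectional area A = π·(d/2)² = π × (0.0569/2)² = 0.002543 m².
Convert discharge: 1560 mL/min = 2.600e-05 m³/s.
Darcy's law rearranged: K = Q·L / (A·Δh) = 2.600e-05 × 0.190 / (0.002543 × 0.907) = 0.002142 m/s = 185.1 m/day.

185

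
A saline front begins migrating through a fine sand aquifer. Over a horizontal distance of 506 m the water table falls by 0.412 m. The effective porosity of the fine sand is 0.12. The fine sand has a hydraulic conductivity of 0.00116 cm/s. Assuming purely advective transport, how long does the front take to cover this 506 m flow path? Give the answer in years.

204

Convert K: 0.00116 cm/s × 864 = 1.002 m/day.
Hydraulic gradient i = Δh / L = 0.412 / 506 = 0.0008142.
Darcy flux q = K · i = 1.002 × 0.0008142 = 0.0008161 m/day.
Seepage velocity v = q / n_e = 0.0008161 / 0.12 = 0.006800 m/day.
Travel time t = L / v = 506 / 0.006800 = 74407 days = 203.7 years.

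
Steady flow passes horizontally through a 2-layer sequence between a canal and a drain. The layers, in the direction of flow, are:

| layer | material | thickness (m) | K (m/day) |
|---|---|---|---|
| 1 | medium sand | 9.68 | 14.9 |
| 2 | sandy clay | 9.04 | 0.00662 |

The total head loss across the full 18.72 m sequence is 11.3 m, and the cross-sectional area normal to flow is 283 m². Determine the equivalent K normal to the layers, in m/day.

Flow is perpendicular to layering, so the layers act in series and the equivalent K is the thickness-weighted harmonic mean.
Total thickness L = 9.68 + 9.04 = 18.72 m.
Σ(b_i/K_i) = 9.68/14.9 + 9.04/0.00662 = 1366 d.
K_eq = L / Σ(b_i/K_i) = 18.72 / 1366 = 0.01370 m/day.

0.0137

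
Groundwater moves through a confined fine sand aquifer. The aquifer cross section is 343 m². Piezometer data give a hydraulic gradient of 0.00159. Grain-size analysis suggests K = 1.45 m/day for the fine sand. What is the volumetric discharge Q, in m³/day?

0.791

Hydraulic gradient i = 0.00159.
Darcy's law: Q = K · A · i = 1.450 × 343.0 × 0.001590 = 0.7908 m³/day.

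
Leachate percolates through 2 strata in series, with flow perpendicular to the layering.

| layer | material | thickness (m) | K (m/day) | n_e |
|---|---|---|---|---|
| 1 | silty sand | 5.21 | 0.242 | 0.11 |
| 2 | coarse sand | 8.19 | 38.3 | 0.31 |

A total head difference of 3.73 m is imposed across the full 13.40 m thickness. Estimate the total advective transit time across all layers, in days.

18.1

With flow normal to the layers, continuity requires the same specific discharge q through every layer.
Σ(b_i/K_i) = 5.21/0.242 + 8.19/38.3 = 21.74 d.
q = Δh / Σ(b_i/K_i) = 3.73 / 21.74 = 0.1716 m/day.
In each layer the seepage velocity is v_i = q/n_i, so the layer transit time is t_i = b_i·n_i / q:
  layer 1 (silty sand): t_1 = 5.21 × 0.11 / 0.1716 = 3.341 d
  layer 2 (coarse sand): t_2 = 8.19 × 0.31 / 0.1716 = 14.80 d
Total t = Σ t_i = 18.14 days.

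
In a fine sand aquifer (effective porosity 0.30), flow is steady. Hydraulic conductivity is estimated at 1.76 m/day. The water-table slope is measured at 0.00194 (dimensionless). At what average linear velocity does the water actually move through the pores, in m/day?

0.0114

Hydraulic gradient i = 0.00194.
Darcy flux q = K · i = 1.760 × 0.001940 = 0.003414 m/day.
Seepage velocity v = q / n_e = 0.003414 / 0.30 = 0.01138 m/day.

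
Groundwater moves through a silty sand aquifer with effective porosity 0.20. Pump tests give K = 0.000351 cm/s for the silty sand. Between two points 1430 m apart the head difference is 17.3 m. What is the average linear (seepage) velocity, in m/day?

Convert K: 0.000351 cm/s × 864 = 0.3033 m/day.
Hydraulic gradient i = Δh / L = 17.3 / 1430 = 0.01210.
Darcy flux q = K · i = 0.3033 × 0.01210 = 0.003669 m/day.
Seepage velocity v = q / n_e = 0.003669 / 0.20 = 0.01834 m/day.

0.0183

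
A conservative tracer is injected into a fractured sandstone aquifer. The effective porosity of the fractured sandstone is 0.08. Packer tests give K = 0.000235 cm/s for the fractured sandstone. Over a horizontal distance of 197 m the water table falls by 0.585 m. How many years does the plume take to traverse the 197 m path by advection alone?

71.6

Convert K: 0.000235 cm/s × 864 = 0.2030 m/day.
Hydraulic gradient i = Δh / L = 0.585 / 197 = 0.002970.
Darcy flux q = K · i = 0.2030 × 0.002970 = 0.0006029 m/day.
Seepage velocity v = q / n_e = 0.0006029 / 0.08 = 0.007537 m/day.
Travel time t = L / v = 197 / 0.007537 = 26139 days = 71.56 years.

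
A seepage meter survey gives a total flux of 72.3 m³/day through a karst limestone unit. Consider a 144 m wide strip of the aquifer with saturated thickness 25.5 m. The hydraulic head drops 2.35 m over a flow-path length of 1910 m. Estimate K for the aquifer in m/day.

Cross-sectional area A = 144 × 25.5 = 3672 m².
Hydraulic gradient i = Δh / L = 2.35 / 1910 = 0.001230.
From Q = K·A·i, K = Q / (A·i) = 72.3 / (3672 × 0.001230) = 16.00 m/day.

16.0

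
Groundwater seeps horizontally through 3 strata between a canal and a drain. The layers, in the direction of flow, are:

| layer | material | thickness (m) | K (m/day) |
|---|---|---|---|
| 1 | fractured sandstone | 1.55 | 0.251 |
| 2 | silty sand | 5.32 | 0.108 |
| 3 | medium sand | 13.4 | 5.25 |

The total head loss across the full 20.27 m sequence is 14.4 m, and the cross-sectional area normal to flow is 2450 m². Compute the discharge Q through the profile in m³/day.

608

Flow is perpendicular to layering, so the layers act in series and the equivalent K is the thickness-weighted harmonic mean.
Total thickness L = 1.55 + 5.32 + 13.4 = 20.27 m.
Σ(b_i/K_i) = 1.55/0.251 + 5.32/0.108 + 13.4/5.25 = 57.99 d.
K_eq = L / Σ(b_i/K_i) = 20.27 / 57.99 = 0.3496 m/day.
Q = K_eq · A · (Δh/L) = 0.3496 × 2450 × (14.4/20.27) = 608.4 m³/day.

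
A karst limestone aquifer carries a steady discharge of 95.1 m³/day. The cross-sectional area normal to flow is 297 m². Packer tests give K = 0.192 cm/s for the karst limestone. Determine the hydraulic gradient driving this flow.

Convert K: 0.192 cm/s × 864 = 165.9 m/day.
From Q = K·A·i, i = Q / (K·A) = 95.1 / (165.9 × 297.0) = 0.001930.

0.00193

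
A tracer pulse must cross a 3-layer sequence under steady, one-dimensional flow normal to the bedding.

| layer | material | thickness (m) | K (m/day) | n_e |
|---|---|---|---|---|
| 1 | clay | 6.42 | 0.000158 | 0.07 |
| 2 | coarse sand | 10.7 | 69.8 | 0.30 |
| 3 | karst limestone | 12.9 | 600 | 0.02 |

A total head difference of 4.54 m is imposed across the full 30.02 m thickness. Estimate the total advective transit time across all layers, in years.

96.0

With flow normal to the layers, continuity requires the same specific discharge q through every layer.
Σ(b_i/K_i) = 6.42/0.000158 + 10.7/69.8 + 12.9/600 = 40633 d.
q = Δh / Σ(b_i/K_i) = 4.54 / 40633 = 0.0001117 m/day.
In each layer the seepage velocity is v_i = q/n_i, so the layer transit time is t_i = b_i·n_i / q:
  layer 1 (clay): t_1 = 6.42 × 0.07 / 0.0001117 = 4022 d
  layer 2 (coarse sand): t_2 = 10.7 × 0.30 / 0.0001117 = 28730 d
  layer 3 (karst limestone): t_3 = 12.9 × 0.02 / 0.0001117 = 2309 d
Total t = Σ t_i = 35061 days = 95.99 years.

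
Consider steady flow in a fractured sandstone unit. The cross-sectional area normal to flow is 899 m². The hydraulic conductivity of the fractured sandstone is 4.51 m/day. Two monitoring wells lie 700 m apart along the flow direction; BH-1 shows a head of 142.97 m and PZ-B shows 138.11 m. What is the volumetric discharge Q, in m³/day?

Hydraulic gradient i = (142.97 − 138.11) / 700 = 4.86 / 700 = 0.006943.
Darcy's law: Q = K · A · i = 4.510 × 899.0 × 0.006943 = 28.15 m³/day.

28.1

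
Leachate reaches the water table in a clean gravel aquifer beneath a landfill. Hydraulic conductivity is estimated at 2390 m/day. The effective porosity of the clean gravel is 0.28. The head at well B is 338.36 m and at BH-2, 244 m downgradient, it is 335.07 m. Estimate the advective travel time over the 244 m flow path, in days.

2.12

Hydraulic gradient i = (338.36 − 335.07) / 244 = 3.29 / 244 = 0.01348.
Darcy flux q = K · i = 2390 × 0.01348 = 32.23 m/day.
Seepage velocity v = q / n_e = 32.23 / 0.28 = 115.1 m/day.
Travel time t = L / v = 244 / 115.1 = 2.120 days.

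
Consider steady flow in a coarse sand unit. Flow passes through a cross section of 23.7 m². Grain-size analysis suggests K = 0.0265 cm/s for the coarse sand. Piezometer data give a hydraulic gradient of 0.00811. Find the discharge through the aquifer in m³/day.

Convert K: 0.0265 cm/s × 864 = 22.90 m/day.
Hydraulic gradient i = 0.00811.
Darcy's law: Q = K · A · i = 22.90 × 23.70 × 0.008110 = 4.401 m³/day.

4.40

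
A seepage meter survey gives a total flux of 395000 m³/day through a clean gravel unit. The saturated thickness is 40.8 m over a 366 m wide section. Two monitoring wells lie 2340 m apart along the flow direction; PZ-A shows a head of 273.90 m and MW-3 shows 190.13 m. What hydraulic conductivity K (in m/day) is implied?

Cross-sectional area A = 366 × 40.8 = 14933 m².
Hydraulic gradient i = (273.90 − 190.13) / 2340 = 83.77 / 2340 = 0.03580.
From Q = K·A·i, K = Q / (A·i) = 395000 / (14933 × 0.03580) = 738.9 m/day.

739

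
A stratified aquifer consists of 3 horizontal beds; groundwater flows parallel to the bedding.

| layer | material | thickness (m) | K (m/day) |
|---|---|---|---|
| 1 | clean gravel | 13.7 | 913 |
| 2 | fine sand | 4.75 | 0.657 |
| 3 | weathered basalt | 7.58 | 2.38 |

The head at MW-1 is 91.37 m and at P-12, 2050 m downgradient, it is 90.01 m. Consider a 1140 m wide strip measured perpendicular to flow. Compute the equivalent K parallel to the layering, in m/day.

Flow is parallel to layering, so each bed carries its own Darcy discharge and the transmissivities add.
Σ(K_i·b_i) = 913×13.7 + 0.657×4.75 + 2.38×7.58 = 12529 m²/day.
Total thickness b = 26.03 m, so K_eq = Σ(K_i·b_i)/b = 481.3 m/day.

481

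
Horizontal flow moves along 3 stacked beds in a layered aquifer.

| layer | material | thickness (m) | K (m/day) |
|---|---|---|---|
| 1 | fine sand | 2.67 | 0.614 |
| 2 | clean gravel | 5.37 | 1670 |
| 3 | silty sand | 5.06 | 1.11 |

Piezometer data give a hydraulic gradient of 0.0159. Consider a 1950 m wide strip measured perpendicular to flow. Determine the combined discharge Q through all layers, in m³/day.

Flow is parallel to layering, so each bed carries its own Darcy discharge and the transmissivities add.
Σ(K_i·b_i) = 0.614×2.67 + 1670×5.37 + 1.11×5.06 = 8975 m²/day.
Hydraulic gradient i = 0.0159.
Q = Σ(K_i·b_i) · W · i = 8975 × 1950 × 0.01590 = 2.783e+05 m³/day.

278000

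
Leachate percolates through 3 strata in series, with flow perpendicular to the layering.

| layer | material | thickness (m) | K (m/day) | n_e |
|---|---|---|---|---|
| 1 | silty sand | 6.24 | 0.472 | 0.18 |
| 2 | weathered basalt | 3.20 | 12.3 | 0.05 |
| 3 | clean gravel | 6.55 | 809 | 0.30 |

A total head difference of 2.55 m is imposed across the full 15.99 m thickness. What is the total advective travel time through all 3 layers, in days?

17.2

With flow normal to the layers, continuity requires the same specific discharge q through every layer.
Σ(b_i/K_i) = 6.24/0.472 + 3.20/12.3 + 6.55/809 = 13.49 d.
q = Δh / Σ(b_i/K_i) = 2.55 / 13.49 = 0.1890 m/day.
In each layer the seepage velocity is v_i = q/n_i, so the layer transit time is t_i = b_i·n_i / q:
  layer 1 (silty sand): t_1 = 6.24 × 0.18 / 0.1890 = 5.941 d
  layer 2 (weathered basalt): t_2 = 3.20 × 0.05 / 0.1890 = 0.8463 d
  layer 3 (clean gravel): t_3 = 6.55 × 0.30 / 0.1890 = 10.39 d
Total t = Σ t_i = 17.18 days.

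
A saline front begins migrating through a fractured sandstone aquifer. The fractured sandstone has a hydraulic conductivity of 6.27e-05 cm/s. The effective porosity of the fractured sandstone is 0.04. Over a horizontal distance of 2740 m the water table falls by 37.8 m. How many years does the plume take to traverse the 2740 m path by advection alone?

Convert K: 6.27e-05 cm/s × 864 = 0.05417 m/day.
Hydraulic gradient i = Δh / L = 37.8 / 2740 = 0.01380.
Darcy flux q = K · i = 0.05417 × 0.01380 = 0.0007473 m/day.
Seepage velocity v = q / n_e = 0.0007473 / 0.04 = 0.01868 m/day.
Travel time t = L / v = 2740 / 0.01868 = 1.467e+05 days = 401.5 years.

402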